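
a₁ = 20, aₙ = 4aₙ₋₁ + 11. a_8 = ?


Computing step by step:
a_1 = 20
a_2 = 91
a_3 = 375
a_4 = 1511
a_5 = 6055
a_6 = 24231
a_7 = 96935
a_8 = 387751


a_8 = 387751


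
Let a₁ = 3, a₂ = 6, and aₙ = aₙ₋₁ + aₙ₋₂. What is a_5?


Computing iteratively: 3, 6, 9, 15, 24
a_5 = 24

a_5 = 24


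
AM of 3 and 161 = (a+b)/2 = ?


AM = (3 + 161)/2 = 164/2 = 82

AM = 82


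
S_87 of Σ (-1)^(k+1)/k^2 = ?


S = 1 - 1/4 + 1/9 - 1/16 + 1/25 - 1/36 + 1/49 - 1/64 ± ...
= 0.8225
(Full series converges to +π²/12 ≈ +0.8225)

S_87 = 0.8225


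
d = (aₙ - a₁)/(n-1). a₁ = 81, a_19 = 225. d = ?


d = (aₙ - a₁)/(n-1)
= (225 - 81)/(19-1)
= 144/18 = 8

d = 8


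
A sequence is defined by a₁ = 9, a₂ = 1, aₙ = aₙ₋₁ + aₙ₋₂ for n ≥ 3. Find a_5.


Computing iteratively: 9, 1, 10, 11, 21
a_5 = 21

a_5 = 21


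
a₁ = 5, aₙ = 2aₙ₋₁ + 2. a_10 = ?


Computing step by step:
a_1 = 5
a_2 = 12
a_3 = 26
a_4 = 54
a_5 = 110
a_6 = 222
a_7 = 446
a_8 = 894
a_9 = 1790
a_10 = 3582


a_10 = 3582


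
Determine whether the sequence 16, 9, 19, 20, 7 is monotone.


Differences: -7, 10, 1, -13
Difference at position 2 is +10 (> 0) but position 1 is -7 (< 0) — sequence both rises and falls
→ NOT monotonic

Not monotonic


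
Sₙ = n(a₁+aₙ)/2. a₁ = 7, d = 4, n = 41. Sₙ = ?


aₙ = 7 + (41-1)×4 = 167
Sₙ = n(a₁+aₙ)/2 = 41×(7+167)/2
= 41×174/2 = 3567

S_41 = 3567


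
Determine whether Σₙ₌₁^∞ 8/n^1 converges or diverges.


p-series test: Σ c/n^p converges if p > 1, diverges if p ≤ 1 (constant c > 0 doesn't affect convergence).
p = 1
1 ≤ 1 → DIVERGES

Diverges (p = 1 ≤ 1)


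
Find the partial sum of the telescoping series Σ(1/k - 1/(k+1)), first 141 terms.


Telescoping: adjacent terms cancel.
= 1/1 - 1/142
= 1 - 1/142 = 141/142

Sum = 141/142


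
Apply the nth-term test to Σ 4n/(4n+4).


lim(n→∞) 4n/(4n+4) = 4/4 = 1  (divide numerator and denominator by n)
lim aₙ = 1 ≠ 0 → series DIVERGES

Diverges (lim aₙ = 1 ≠ 0)


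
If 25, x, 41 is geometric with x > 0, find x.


GM = √(25×41) = √1025 = 32.0156

GM = 32.0156


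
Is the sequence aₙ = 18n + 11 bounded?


aₙ = 18n + 11 → as n→∞, aₙ→∞
No finite upper bound exists
The sequence is UNBOUNDED

Unbounded (aₙ → ∞ as n → ∞)


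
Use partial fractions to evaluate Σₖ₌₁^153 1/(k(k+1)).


1/(k(k+1)) = 1/k - 1/(k+1) (partial fractions)
Telescoping: Σ = 1 - 1/154 = 153/154

Sum = 153/154


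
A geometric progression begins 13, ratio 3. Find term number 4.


aₙ = a₁·r^(n-1)
= 13×3^3
= 13×27
= 351

a_4 = 351


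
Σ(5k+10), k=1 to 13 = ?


Σ(5k+10) = 5·Σk + 10·n
= 5·91 + 10·13
= 455 + 130 = 585

Σ = 585


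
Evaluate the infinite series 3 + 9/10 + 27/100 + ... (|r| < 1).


S∞ = a₁/(1-r) = 3/(1 - 3/10)
= 3/(7/10)
= 30/7

S∞ = 30/7


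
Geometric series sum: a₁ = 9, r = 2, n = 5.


Sₙ = 9×(2^5 - 1)/(2 - 1)
= 9×(32 - 1)/1
= 9×31/1
= 279

S_5 = 279


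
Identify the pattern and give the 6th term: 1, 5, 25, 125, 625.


Pattern: geometric (r=5)
Terms: 1, 5, 25, 125, 625
Next term = 3125

Next term = 3125


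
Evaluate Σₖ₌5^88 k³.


Σₖ₌5^88 k³ = [88·89/2]² − [4·5/2]²
= 15335056 − 100 = 15334956

Σk³ = 15334956


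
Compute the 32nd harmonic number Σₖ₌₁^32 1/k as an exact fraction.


H_32 = 1/1 + 1/2 + 1/3 + ... + 1/32
= 586061125622639/144403552893600
≈ 4.0585

H_32 = 586061125622639/144403552893600 ≈ 4.0585


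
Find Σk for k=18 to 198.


Σₖ₌18^198 k = Σₖ₌₁^198 k − Σₖ₌₁^17 k
= 198·199/2 − 17·18/2
= 19701 − 153 = 19548

Σk = 19548


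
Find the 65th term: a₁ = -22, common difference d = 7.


aₙ = a₁ + (n-1)d
= -22 + (65-1)×7
= -22 + 448
= 426

a_65 = 426


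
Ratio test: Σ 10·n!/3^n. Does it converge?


aₙ = 10·n!/3^n
a_{n+1}/aₙ = (n+1)!/3^(n+1) × 3^n/n!  (constant 10 cancels)
= (n+1)/3
L = lim(n→∞) (n+1)/3 = ∞
L > 1 → series DIVERGES

Diverges (ratio test: L = ∞ > 1)


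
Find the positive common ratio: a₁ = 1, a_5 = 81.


r^(n-1) = aₙ/a₁
r^4 = 81/1 = 81
r = 81^(1/4)
= ±3; taking r > 0 gives r = 3

r = 3


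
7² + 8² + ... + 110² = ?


Σₖ₌7^110 k² = Σₖ₌₁^110 k² − Σₖ₌₁^6 k²
= 110·111·221/6 − 6·7·13/6
= 449735 − 91 = 449644

Σk² = 449644


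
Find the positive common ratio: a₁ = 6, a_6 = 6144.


r^(n-1) = aₙ/a₁
r^5 = 6144/6 = 1024
r = 1024^(1/5)
= 4

r = 4


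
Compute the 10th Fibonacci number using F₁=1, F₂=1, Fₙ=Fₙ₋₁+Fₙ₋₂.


Fibonacci sequence: 1, 1, 2, 3, 5, 8, 13, 21, 34, 55
F(10) = 55

F(10) = 55


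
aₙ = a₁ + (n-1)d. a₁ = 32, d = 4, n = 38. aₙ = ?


aₙ = a₁ + (n-1)d
= 32 + (38-1)×4
= 32 + 148
= 180

a_38 = 180


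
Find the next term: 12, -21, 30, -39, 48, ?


Pattern: alternating sign, magnitude arithmetic (d=9)
Terms: 12, -21, 30, -39, 48
Next term = -57

Next term = -57


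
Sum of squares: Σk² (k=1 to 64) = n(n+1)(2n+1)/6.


n = 64
n(n+1)(2n+1)/6 = 64×65×129/6
= 536640/6 = 89440

Σk² = 89440


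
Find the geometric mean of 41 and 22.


GM = √(41×22) = √902 = 30.0333

GM = 30.0333


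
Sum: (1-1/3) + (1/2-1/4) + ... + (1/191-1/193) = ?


Telescoping with gap 2: two head and two tail terms survive.
= (1 + 1/2) - (1/192 + 1/193)
= 3/2 - 1/192 - 1/193 = 55199/37056

Sum = 55199/37056


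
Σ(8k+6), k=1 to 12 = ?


Σ(8k+6) = 8·Σk + 6·n
= 8·78 + 6·12
= 624 + 72 = 696

Σ = 696


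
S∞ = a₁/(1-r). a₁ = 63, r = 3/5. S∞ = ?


S∞ = a₁/(1-r) = 63/(1 - 3/5)
= 63/(2/5)
= 315/2

S∞ = 315/2


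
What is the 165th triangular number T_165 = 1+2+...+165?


n(n+1)/2 = 165×166/2 = 27390/2 = 13695

Σk = 13695


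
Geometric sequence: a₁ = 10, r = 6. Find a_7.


aₙ = a₁·r^(n-1)
= 10×6^6
= 10×46656
= 466560

a_7 = 466560


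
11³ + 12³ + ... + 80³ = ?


Σₖ₌11^80 k³ = [80·81/2]² − [10·11/2]²
= 10497600 − 3025 = 10494575

Σk³ = 10494575


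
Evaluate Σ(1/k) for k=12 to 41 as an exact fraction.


Σₖ₌12^41 1/k = 1/12 + 1/13 + 1/14 + ... + 1/41
= 40152353888049829/31294312819941600
≈ 1.2831

Sum = 40152353888049829/31294312819941600 ≈ 1.2831


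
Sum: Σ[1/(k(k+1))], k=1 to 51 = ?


1/(k(k+1)) = 1/k - 1/(k+1) (partial fractions)
Telescoping: Σ = 1 - 1/52 = 51/52

Sum = 51/52


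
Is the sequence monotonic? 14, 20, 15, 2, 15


Differences: 6, -5, -13, 13
Difference at position 1 is +6 (> 0) but position 2 is -5 (< 0) — sequence both rises and falls
→ NOT monotonic

Not monotonic


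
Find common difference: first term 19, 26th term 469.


d = (aₙ - a₁)/(n-1)
= (469 - 19)/(26-1)
= 450/25 = 18

d = 18


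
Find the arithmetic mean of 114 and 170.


AM = (114 + 170)/2 = 284/2 = 142

AM = 142


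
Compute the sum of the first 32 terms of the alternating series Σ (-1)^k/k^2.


S = -1 + 1/4 - 1/9 + 1/16 - 1/25 + 1/36 - 1/49 + 1/64 ± ...
= -0.822
(Full series converges to -π²/12 ≈ -0.8225)

S_32 = -0.822


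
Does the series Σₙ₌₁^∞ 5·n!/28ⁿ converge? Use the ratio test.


aₙ = 5·n!/28^n
a_{n+1}/aₙ = (n+1)!/28^(n+1) × 28^n/n!  (constant 5 cancels)
= (n+1)/28
L = lim(n→∞) (n+1)/28 = ∞
L > 1 → series DIVERGES

Diverges (ratio test: L = ∞ > 1)


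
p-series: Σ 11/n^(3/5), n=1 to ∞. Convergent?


p-series test: Σ c/n^p converges if p > 1, diverges if p ≤ 1 (constant c > 0 doesn't affect convergence).
p = 3/5
3/5 ≤ 1 → DIVERGES

Diverges (p = 3/5 ≤ 1)


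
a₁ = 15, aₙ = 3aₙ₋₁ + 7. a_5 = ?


Computing step by step:
a_1 = 15
a_2 = 52
a_3 = 163
a_4 = 496
a_5 = 1495


a_5 = 1495


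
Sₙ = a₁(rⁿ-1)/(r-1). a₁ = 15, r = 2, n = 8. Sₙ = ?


Sₙ = 15×(2^8 - 1)/(2 - 1)
= 15×(256 - 1)/1
= 15×255/1
= 3825

S_8 = 3825


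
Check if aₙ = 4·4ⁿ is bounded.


aₙ = 4·4ⁿ → as n→∞, aₙ→∞ (since base 4 > 1)
No finite upper bound exists
The sequence is UNBOUNDED

Unbounded (aₙ → ∞ as n → ∞)


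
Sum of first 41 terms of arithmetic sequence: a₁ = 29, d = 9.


aₙ = 29 + (41-1)×9 = 389
Sₙ = n(a₁+aₙ)/2 = 41×(29+389)/2
= 41×418/2 = 8569

S_41 = 8569


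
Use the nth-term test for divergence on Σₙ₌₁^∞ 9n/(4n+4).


lim(n→∞) 9n/(4n+4) = 9/4 = 9/4  (divide numerator and denominator by n)
lim aₙ = 9/4 ≠ 0 → series DIVERGES

Diverges (lim aₙ = 9/4 ≠ 0)


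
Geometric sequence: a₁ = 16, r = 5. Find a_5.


aₙ = a₁·r^(n-1)
= 16×5^4
= 16×625
= 10000

a_5 = 10000


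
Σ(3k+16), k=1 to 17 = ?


Σ(3k+16) = 3·Σk + 16·n
= 3·153 + 16·17
= 459 + 272 = 731

Σ = 731


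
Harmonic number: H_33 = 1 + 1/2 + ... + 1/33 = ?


H_33 = 1/1 + 1/2 + 1/3 + ... + 1/33
= 53676090078349/13127595717600
≈ 4.0888

H_33 = 53676090078349/13127595717600 ≈ 4.0888


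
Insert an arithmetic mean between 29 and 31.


AM = (29 + 31)/2 = 60/2 = 30

AM = 30


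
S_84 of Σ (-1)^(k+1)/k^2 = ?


S = 1 - 1/4 + 1/9 - 1/16 + 1/25 - 1/36 + 1/49 - 1/64 ± ...
= 0.8224
(Full series converges to +π²/12 ≈ +0.8225)

S_84 = 0.8224


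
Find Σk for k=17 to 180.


Σₖ₌17^180 k = Σₖ₌₁^180 k − Σₖ₌₁^16 k
= 180·181/2 − 16·17/2
= 16290 − 136 = 16154

Σk = 16154


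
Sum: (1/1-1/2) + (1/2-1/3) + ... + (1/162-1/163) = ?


Telescoping: adjacent terms cancel.
= 1/1 - 1/163
= 1 - 1/163 = 162/163

Sum = 162/163


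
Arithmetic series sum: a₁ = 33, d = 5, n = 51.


aₙ = 33 + (51-1)×5 = 283
Sₙ = n(a₁+aₙ)/2 = 51×(33+283)/2
= 51×316/2 = 8058

S_51 = 8058


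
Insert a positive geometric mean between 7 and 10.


GM = √(7×10) = √70 = 8.3666

GM = 8.3666


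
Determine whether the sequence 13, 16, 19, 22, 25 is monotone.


Differences: 3, 3, 3, 3
All differences > 0 → strictly INCREASING

Monotonically increasing


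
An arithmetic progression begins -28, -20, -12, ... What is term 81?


aₙ = a₁ + (n-1)d
= -28 + (81-1)×8
= -28 + 640
= 612

a_81 = 612


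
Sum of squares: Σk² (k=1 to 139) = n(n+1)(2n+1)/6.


n = 139
n(n+1)(2n+1)/6 = 139×140×279/6
= 5429340/6 = 904890

Σk² = 904890


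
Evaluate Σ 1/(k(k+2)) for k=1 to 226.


1/(k(k+2)) = (1/2)·(1/k - 1/(k+2)) (partial fractions)
Telescoping: Σ = (1/2)·(1 + 1/2 - 1/227 - 1/228) = 77179/103512

Sum = 77179/103512


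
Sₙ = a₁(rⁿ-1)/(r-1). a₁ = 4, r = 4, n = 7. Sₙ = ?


Sₙ = 4×(4^7 - 1)/(4 - 1)
= 4×(16384 - 1)/3
= 4×16383/3
= 21844

S_7 = 21844


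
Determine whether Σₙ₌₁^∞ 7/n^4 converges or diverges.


p-series test: Σ c/n^p converges if p > 1, diverges if p ≤ 1 (constant c > 0 doesn't affect convergence).
p = 4
4 > 1 → CONVERGES

Converges (p = 4 > 1)


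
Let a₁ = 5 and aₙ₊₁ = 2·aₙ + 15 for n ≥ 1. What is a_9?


Computing step by step:
a_1 = 5
a_2 = 25
a_3 = 65
a_4 = 145
a_5 = 305
a_6 = 625
a_7 = 1265
a_8 = 2545
a_9 = 5105


a_9 = 5105


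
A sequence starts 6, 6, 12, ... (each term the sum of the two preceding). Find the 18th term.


Computing iteratively: 6, 6, 12, 18, 30, 48, 78, 126, 204, 330, 534, 864, ...
a_18 = 15504

a_18 = 15504


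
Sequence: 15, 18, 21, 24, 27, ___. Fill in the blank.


Pattern: arithmetic (d=3)
Terms: 15, 18, 21, 24, 27
Next term = 30

Next term = 30


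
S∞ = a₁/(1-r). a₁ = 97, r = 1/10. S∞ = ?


S∞ = a₁/(1-r) = 97/(1 - 1/10)
= 97/(9/10)
= 970/9

S∞ = 970/9


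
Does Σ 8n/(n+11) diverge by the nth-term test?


lim(n→∞) 8n/(n+11) = 8/1 = 8  (divide numerator and denominator by n)
lim aₙ = 8 ≠ 0 → series DIVERGES

Diverges (lim aₙ = 8 ≠ 0)


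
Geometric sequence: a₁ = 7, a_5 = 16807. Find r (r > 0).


r^(n-1) = aₙ/a₁
r^4 = 16807/7 = 2401
r = 2401^(1/4)
= ±7; taking r > 0 gives r = 7

r = 7


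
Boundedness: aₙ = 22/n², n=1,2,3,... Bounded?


a₁ = 22, a₂ = 22/4, a₃ = 22/9, ...
0 < aₙ ≤ 22 for all n ≥ 1
The sequence IS bounded

Bounded (0 < aₙ ≤ 22)


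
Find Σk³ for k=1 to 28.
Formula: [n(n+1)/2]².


n(n+1)/2 = 28×29/2 = 406
Σk³ = 406² = 164836

Σk³ = 164836


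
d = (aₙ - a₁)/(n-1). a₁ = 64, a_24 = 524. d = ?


d = (aₙ - a₁)/(n-1)
= (524 - 64)/(24-1)
= 460/23 = 20

d = 20


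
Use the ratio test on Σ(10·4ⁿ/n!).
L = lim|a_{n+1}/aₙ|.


aₙ = 10·4^n/n!
a_{n+1}/aₙ = 4^(n+1)/(n+1)! × n!/4^n  (constant 10 cancels)
= 4/(n+1)
L = lim(n→∞) 4/(n+1) = 0
L < 1 → series CONVERGES

Converges (ratio test: L = 0 < 1)


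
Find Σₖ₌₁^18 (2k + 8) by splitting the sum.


Σ(2k+8) = 2·Σk + 8·n
= 2·171 + 8·18
= 342 + 144 = 486

Σ = 486


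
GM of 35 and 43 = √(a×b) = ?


GM = √(35×43) = √1505 = 38.7943

GM = 38.7943


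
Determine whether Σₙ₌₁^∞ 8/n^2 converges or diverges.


p-series test: Σ c/n^p converges if p > 1, diverges if p ≤ 1 (constant c > 0 doesn't affect convergence).
p = 2
2 > 1 → CONVERGES

Converges (p = 2 > 1)


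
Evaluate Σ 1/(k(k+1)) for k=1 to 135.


1/(k(k+1)) = 1/k - 1/(k+1) (partial fractions)
Telescoping: Σ = 1 - 1/136 = 135/136

Sum = 135/136


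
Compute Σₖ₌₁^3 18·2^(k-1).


Sₙ = 18×(2^3 - 1)/(2 - 1)
= 18×(8 - 1)/1
= 18×7/1
= 126

S_3 = 126


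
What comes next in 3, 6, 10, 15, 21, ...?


Pattern: triangular numbers: n(n+1)/2
Terms: 3, 6, 10, 15, 21
Next term = 28

Next term = 28


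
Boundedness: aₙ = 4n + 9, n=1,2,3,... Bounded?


aₙ = 4n + 9 → as n→∞, aₙ→∞
No finite upper bound exists
The sequence is UNBOUNDED

Unbounded (aₙ → ∞ as n → ∞)


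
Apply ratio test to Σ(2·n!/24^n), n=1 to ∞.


aₙ = 2·n!/24^n
a_{n+1}/aₙ = (n+1)!/24^(n+1) × 24^n/n!  (constant 2 cancels)
= (n+1)/24
L = lim(n→∞) (n+1)/24 = ∞
L > 1 → series DIVERGES

Diverges (ratio test: L = ∞ > 1)


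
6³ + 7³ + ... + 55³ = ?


Σₖ₌6^55 k³ = [55·56/2]² − [5·6/2]²
= 2371600 − 225 = 2371375

Σk³ = 2371375


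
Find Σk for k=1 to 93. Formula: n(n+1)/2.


n(n+1)/2 = 93×94/2 = 8742/2 = 4371

Σk = 4371


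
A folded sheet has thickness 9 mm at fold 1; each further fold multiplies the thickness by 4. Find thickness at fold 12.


aₙ = a₁·r^(n-1)
= 9×4^11
= 9×4194304
= 37748736

a_12 = 37748736


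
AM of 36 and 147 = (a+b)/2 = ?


AM = (36 + 147)/2 = 183/2 = 91.5

AM = 91.5


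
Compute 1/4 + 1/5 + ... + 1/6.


Σₖ₌4^6 1/k = 1/4 + 1/5 + 1/6
= 37/60
≈ 0.6167

Sum = 37/60 ≈ 0.6167


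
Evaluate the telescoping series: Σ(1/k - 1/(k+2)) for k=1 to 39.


Telescoping with gap 2: two head and two tail terms survive.
= (1 + 1/2) - (1/40 + 1/41)
= 3/2 - 1/40 - 1/41 = 2379/1640

Sum = 2379/1640


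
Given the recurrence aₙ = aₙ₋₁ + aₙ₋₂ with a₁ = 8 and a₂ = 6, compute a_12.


Computing iteratively: 8, 6, 14, 20, 34, 54, 88, 142, 230, 372, 602, 974
a_12 = 974

a_12 = 974


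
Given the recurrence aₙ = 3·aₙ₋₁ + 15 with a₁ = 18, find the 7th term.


Computing step by step:
a_1 = 18
a_2 = 69
a_3 = 222
a_4 = 681
a_5 = 2058
a_6 = 6189
a_7 = 18582


a_7 = 18582


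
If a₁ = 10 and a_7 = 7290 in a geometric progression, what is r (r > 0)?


r^(n-1) = aₙ/a₁
r^6 = 7290/10 = 729
r = 729^(1/6)
= ±3; taking r > 0 gives r = 3

r = 3


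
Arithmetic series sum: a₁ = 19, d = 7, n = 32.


aₙ = 19 + (32-1)×7 = 236
Sₙ = n(a₁+aₙ)/2 = 32×(19+236)/2
= 32×255/2 = 4080

S_32 = 4080


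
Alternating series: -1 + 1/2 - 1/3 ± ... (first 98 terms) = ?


S = -1 + 1/2 - 1/3 + 1/4 - 1/5 + 1/6 - 1/7 + 1/8 ± ...
= -0.6881
(Full series converges to -ln(2) ≈ -0.6931)

S_98 = -0.6881


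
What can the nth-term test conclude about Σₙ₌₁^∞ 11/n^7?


lim(n→∞) 11/n^7 = 0
lim aₙ = 0 → nth-term test is INCONCLUSIVE
(Need other tests; this is actually a convergent p-series with p=7 > 1)

Inconclusive (lim aₙ = 0; need another test)


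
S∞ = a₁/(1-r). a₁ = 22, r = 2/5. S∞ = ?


S∞ = a₁/(1-r) = 22/(1 - 2/5)
= 22/(3/5)
= 110/3

S∞ = 110/3


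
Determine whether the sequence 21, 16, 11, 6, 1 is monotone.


Differences: -5, -5, -5, -5
All differences < 0 → strictly DECREASING

Monotonically decreasing


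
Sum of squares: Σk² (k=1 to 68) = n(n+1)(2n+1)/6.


n = 68
n(n+1)(2n+1)/6 = 68×69×137/6
= 642804/6 = 107134

Σk² = 107134


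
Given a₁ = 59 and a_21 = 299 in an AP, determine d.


d = (aₙ - a₁)/(n-1)
= (299 - 59)/(21-1)
= 240/20 = 12

d = 12


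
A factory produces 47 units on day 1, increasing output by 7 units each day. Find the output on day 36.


aₙ = a₁ + (n-1)d
= 47 + (36-1)×7
= 47 + 245
= 292

a_36 = 292


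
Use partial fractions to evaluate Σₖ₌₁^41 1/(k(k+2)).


1/(k(k+2)) = (1/2)·(1/k - 1/(k+2)) (partial fractions)
Telescoping: Σ = (1/2)·(1 + 1/2 - 1/42 - 1/43) = 656/903

Sum = 656/903


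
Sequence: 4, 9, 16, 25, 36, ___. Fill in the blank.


Pattern: perfect squares: n²
Terms: 4, 9, 16, 25, 36
Next term = 49

Next term = 49


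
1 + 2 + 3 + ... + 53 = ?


n(n+1)/2 = 53×54/2 = 2862/2 = 1431

Σk = 1431


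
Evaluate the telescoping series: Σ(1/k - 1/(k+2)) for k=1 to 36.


Telescoping with gap 2: two head and two tail terms survive.
= (1 + 1/2) - (1/37 + 1/38)
= 3/2 - 1/37 - 1/38 = 1017/703

Sum = 1017/703


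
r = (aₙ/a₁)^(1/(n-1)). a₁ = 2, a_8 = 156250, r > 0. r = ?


r^(n-1) = aₙ/a₁
r^7 = 156250/2 = 78125
r = 78125^(1/7)
= 5

r = 5


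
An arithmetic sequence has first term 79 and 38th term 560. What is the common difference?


d = (aₙ - a₁)/(n-1)
= (560 - 79)/(38-1)
= 481/37 = 13

d = 13


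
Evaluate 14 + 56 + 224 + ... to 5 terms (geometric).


Sₙ = 14×(4^5 - 1)/(4 - 1)
= 14×(1024 - 1)/3
= 14×1023/3
= 4774

S_5 = 4774


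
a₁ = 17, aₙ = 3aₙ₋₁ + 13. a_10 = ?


Computing step by step:
a_1 = 17
a_2 = 64
a_3 = 205
a_4 = 628
a_5 = 1897
a_6 = 5704
a_7 = 17125
a_8 = 51388
a_9 = 154177
a_10 = 462544


a_10 = 462544


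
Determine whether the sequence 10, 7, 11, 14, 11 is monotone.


Differences: -3, 4, 3, -3
Difference at position 2 is +4 (> 0) but position 1 is -3 (< 0) — sequence both rises and falls
→ NOT monotonic

Not monotonic


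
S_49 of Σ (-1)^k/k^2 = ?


S = -1 + 1/4 - 1/9 + 1/16 - 1/25 + 1/36 - 1/49 + 1/64 ± ...
= -0.8227
(Full series converges to -π²/12 ≈ -0.8225)

S_49 = -0.8227


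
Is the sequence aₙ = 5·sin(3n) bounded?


For all n, -1 ≤ sin(3n) ≤ 1, so -5 ≤ 5·sin(3n) ≤ 5
Lower bound: -5, Upper bound: 5
The sequence IS bounded

Bounded (-5 ≤ aₙ ≤ 5)


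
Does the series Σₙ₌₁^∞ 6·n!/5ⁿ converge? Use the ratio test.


aₙ = 6·n!/5^n
a_{n+1}/aₙ = (n+1)!/5^(n+1) × 5^n/n!  (constant 6 cancels)
= (n+1)/5
L = lim(n→∞) (n+1)/5 = ∞
L > 1 → series DIVERGES

Diverges (ratio test: L = ∞ > 1)


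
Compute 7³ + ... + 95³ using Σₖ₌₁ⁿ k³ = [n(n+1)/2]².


Σₖ₌7^95 k³ = [95·96/2]² − [6·7/2]²
= 20793600 − 441 = 20793159

Σk³ = 20793159


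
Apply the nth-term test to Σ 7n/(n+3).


lim(n→∞) 7n/(n+3) = 7/1 = 7  (divide numerator and denominator by n)
lim aₙ = 7 ≠ 0 → series DIVERGES

Diverges (lim aₙ = 7 ≠ 0)


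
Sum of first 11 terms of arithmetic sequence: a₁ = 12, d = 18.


aₙ = 12 + (11-1)×18 = 192
Sₙ = n(a₁+aₙ)/2 = 11×(12+192)/2
= 11×204/2 = 1122

S_11 = 1122


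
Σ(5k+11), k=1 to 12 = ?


Σ(5k+11) = 5·Σk + 11·n
= 5·78 + 11·12
= 390 + 132 = 522

Σ = 522


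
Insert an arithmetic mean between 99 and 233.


AM = (99 + 233)/2 = 332/2 = 166

AM = 166


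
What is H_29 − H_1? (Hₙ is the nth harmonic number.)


Σₖ₌2^29 1/k = 1/2 + 1/3 + 1/4 + ... + 1/29
= 6897956948587/2329089562800
≈ 2.9617

Sum = 6897956948587/2329089562800 ≈ 2.9617


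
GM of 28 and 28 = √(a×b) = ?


GM = √(28×28) = √784 = 28

GM = 28


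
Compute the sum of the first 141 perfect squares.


n = 141
n(n+1)(2n+1)/6 = 141×142×283/6
= 5666226/6 = 944371

Σk² = 944371


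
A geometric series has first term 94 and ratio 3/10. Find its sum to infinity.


S∞ = a₁/(1-r) = 94/(1 - 3/10)
= 94/(7/10)
= 940/7

S∞ = 940/7


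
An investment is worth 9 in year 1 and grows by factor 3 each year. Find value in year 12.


aₙ = a₁·r^(n-1)
= 9×3^11
= 9×177147
= 1594323

a_12 = 1594323


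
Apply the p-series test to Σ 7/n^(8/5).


p-series test: Σ c/n^p converges if p > 1, diverges if p ≤ 1 (constant c > 0 doesn't affect convergence).
p = 8/5
8/5 > 1 → CONVERGES

Converges (p = 8/5 > 1)


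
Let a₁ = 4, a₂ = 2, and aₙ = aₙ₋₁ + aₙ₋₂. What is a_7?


Computing iteratively: 4, 2, 6, 8, 14, 22, 36
a_7 = 36

a_7 = 36


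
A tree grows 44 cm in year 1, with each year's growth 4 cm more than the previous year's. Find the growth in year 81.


aₙ = a₁ + (n-1)d
= 44 + (81-1)×4
= 44 + 320
= 364

a_81 = 364


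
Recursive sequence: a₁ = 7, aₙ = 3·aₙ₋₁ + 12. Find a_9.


Computing step by step:
a_1 = 7
a_2 = 33
a_3 = 111
a_4 = 345
a_5 = 1047
a_6 = 3153
a_7 = 9471
a_8 = 28425
a_9 = 85287


a_9 = 85287


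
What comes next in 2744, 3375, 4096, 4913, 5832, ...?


Pattern: perfect cubes: n³
Terms: 2744, 3375, 4096, 4913, 5832
Next term = 6859

Next term = 6859


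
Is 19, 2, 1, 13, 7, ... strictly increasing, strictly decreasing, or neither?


Differences: -17, -1, 12, -6
Difference at position 3 is +12 (> 0) but position 1 is -17 (< 0) — sequence both rises and falls
→ NOT monotonic

Not monotonic


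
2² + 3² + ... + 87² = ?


Σₖ₌2^87 k² = Σₖ₌₁^87 k² − Σₖ₌₁^1 k²
= 87·88·175/6 − 1·2·3/6
= 223300 − 1 = 223299

Σk² = 223299


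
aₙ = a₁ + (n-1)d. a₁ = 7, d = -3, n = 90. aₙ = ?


aₙ = a₁ + (n-1)d
= 7 + (90-1)×-3
= 7 - 267
= -260

a_90 = -260


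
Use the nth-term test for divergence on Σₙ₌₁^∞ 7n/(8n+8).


lim(n→∞) 7n/(8n+8) = 7/8 = 7/8  (divide numerator and denominator by n)
lim aₙ = 7/8 ≠ 0 → series DIVERGES

Diverges (lim aₙ = 7/8 ≠ 0)


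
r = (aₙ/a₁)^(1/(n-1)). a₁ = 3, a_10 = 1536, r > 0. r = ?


r^(n-1) = aₙ/a₁
r^9 = 1536/3 = 512
r = 512^(1/9)
= 2

r = 2


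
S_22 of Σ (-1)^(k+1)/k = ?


S = 1 - 1/2 + 1/3 - 1/4 + 1/5 - 1/6 + 1/7 - 1/8 ± ...
= 0.6709
(Full series converges to +ln(2) ≈ +0.6931)

S_22 = 0.6709


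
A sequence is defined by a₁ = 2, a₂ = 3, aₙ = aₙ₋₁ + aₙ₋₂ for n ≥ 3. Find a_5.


Computing iteratively: 2, 3, 5, 8, 13
a_5 = 13

a_5 = 13


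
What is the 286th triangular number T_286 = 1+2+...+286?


n(n+1)/2 = 286×287/2 = 82082/2 = 41041

Σk = 41041


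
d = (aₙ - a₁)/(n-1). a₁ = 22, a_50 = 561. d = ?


d = (aₙ - a₁)/(n-1)
= (561 - 22)/(50-1)
= 539/49 = 11

d = 11


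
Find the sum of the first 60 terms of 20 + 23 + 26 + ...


aₙ = 20 + (60-1)×3 = 197
Sₙ = n(a₁+aₙ)/2 = 60×(20+197)/2
= 60×217/2 = 6510

S_60 = 6510


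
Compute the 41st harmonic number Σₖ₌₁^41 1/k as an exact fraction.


H_41 = 1/1 + 1/2 + 1/3 + ... + 1/41
= 85691034670497533/19914562703599200
≈ 4.3029

H_41 = 85691034670497533/19914562703599200 ≈ 4.3029


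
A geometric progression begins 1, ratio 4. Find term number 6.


aₙ = a₁·r^(n-1)
= 1×4^5
= 1×1024
= 1024

a_6 = 1024


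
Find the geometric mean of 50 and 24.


GM = √(50×24) = √1200 = 34.641

GM = 34.641


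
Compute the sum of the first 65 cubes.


n(n+1)/2 = 65×66/2 = 2145
Σk³ = 2145² = 4601025

Σk³ = 4601025


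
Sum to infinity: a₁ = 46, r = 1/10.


S∞ = a₁/(1-r) = 46/(1 - 1/10)
= 46/(9/10)
= 460/9

S∞ = 460/9


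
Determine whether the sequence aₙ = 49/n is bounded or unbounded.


a₁ = 49, a₂ = 49/2, a₃ = 49/3, ...
0 < aₙ ≤ 49 for all n ≥ 1
Lower bound: 0, Upper bound: 49
The sequence IS bounded

Bounded (0 < aₙ ≤ 49)


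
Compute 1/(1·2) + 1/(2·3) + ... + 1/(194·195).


1/(k(k+1)) = 1/k - 1/(k+1) (partial fractions)
Telescoping: Σ = 1 - 1/195 = 194/195

Sum = 194/195


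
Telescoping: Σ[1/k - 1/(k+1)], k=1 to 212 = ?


Telescoping: adjacent terms cancel.
= 1/1 - 1/213
= 1 - 1/213 = 212/213

Sum = 212/213


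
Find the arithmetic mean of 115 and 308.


AM = (115 + 308)/2 = 423/2 = 211.5

AM = 211.5


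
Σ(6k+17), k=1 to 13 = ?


Σ(6k+17) = 6·Σk + 17·n
= 6·91 + 17·13
= 546 + 221 = 767

Σ = 767


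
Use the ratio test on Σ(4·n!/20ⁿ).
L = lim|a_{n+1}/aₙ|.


aₙ = 4·n!/20^n
a_{n+1}/aₙ = (n+1)!/20^(n+1) × 20^n/n!  (constant 4 cancels)
= (n+1)/20
L = lim(n→∞) (n+1)/20 = ∞
L > 1 → series DIVERGES

Diverges (ratio test: L = ∞ > 1)


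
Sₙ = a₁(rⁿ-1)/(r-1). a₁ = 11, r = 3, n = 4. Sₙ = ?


Sₙ = 11×(3^4 - 1)/(3 - 1)
= 11×(81 - 1)/2
= 11×80/2
= 440

S_4 = 440


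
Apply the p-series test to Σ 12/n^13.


p-series test: Σ c/n^p converges if p > 1, diverges if p ≤ 1 (constant c > 0 doesn't affect convergence).
p = 13
13 > 1 → CONVERGES

Converges (p = 13 > 1)


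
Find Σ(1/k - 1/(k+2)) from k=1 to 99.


Telescoping with gap 2: two head and two tail terms survive.
= (1 + 1/2) - (1/100 + 1/101)
= 3/2 - 1/100 - 1/101 = 14949/10100

Sum = 14949/10100


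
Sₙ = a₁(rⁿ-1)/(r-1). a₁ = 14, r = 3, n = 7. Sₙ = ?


Sₙ = 14×(3^7 - 1)/(3 - 1)
= 14×(2187 - 1)/2
= 14×2186/2
= 15302

S_7 = 15302


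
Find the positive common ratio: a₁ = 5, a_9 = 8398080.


r^(n-1) = aₙ/a₁
r^8 = 8398080/5 = 1679616
r = 1679616^(1/8)
= ±6; taking r > 0 gives r = 6

r = 6


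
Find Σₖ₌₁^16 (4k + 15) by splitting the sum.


Σ(4k+15) = 4·Σk + 15·n
= 4·136 + 15·16
= 544 + 240 = 784

Σ = 784


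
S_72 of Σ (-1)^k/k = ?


S = -1 + 1/2 - 1/3 + 1/4 - 1/5 + 1/6 - 1/7 + 1/8 ± ...
= -0.6863
(Full series converges to -ln(2) ≈ -0.6931)

S_72 = -0.6863


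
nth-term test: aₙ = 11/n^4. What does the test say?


lim(n→∞) 11/n^4 = 0
lim aₙ = 0 → nth-term test is INCONCLUSIVE
(Need other tests; this is actually a convergent p-series with p=4 > 1)

Inconclusive (lim aₙ = 0; need another test)


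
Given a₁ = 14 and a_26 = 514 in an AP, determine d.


d = (aₙ - a₁)/(n-1)
= (514 - 14)/(26-1)
= 500/25 = 20

d = 20


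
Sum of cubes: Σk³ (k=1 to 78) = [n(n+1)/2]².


n(n+1)/2 = 78×79/2 = 3081
Σk³ = 3081² = 9492561

Σk³ = 9492561


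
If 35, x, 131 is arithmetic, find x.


AM = (35 + 131)/2 = 166/2 = 83

AM = 83


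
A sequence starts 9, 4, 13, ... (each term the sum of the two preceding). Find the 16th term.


Computing iteratively: 9, 4, 13, 17, 30, 47, 77, 124, 201, 325, 526, 851, ...
a_16 = 5833

a_16 = 5833


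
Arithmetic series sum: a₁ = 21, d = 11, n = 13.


aₙ = 21 + (13-1)×11 = 153
Sₙ = n(a₁+aₙ)/2 = 13×(21+153)/2
= 13×174/2 = 1131

S_13 = 1131


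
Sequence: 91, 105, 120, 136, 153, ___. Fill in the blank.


Pattern: triangular numbers: n(n+1)/2
Terms: 91, 105, 120, 136, 153
Next term = 171

Next term = 171


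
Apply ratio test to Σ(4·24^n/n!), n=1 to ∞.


aₙ = 4·24^n/n!
a_{n+1}/aₙ = 24^(n+1)/(n+1)! × n!/24^n  (constant 4 cancels)
= 24/(n+1)
L = lim(n→∞) 24/(n+1) = 0
L < 1 → series CONVERGES

Converges (ratio test: L = 0 < 1)


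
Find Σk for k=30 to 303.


Σₖ₌30^303 k = Σₖ₌₁^303 k − Σₖ₌₁^29 k
= 303·304/2 − 29·30/2
= 46056 − 435 = 45621

Σk = 45621


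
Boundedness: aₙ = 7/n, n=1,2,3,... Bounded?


a₁ = 7, a₂ = 7/2, a₃ = 7/3, ...
0 < aₙ ≤ 7 for all n ≥ 1
Lower bound: 0, Upper bound: 7
The sequence IS bounded

Bounded (0 < aₙ ≤ 7)


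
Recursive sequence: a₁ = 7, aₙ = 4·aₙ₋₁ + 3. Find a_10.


Computing step by step:
a_1 = 7
a_2 = 31
a_3 = 127
a_4 = 511
a_5 = 2047
a_6 = 8191
a_7 = 32767
a_8 = 131071
a_9 = 524287
a_10 = 2097151


a_10 = 2097151


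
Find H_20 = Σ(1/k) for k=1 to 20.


H_20 = 1/1 + 1/2 + 1/3 + ... + 1/20
= 55835135/15519504
≈ 3.5977

H_20 = 55835135/15519504 ≈ 3.5977


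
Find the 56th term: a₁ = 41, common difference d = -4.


aₙ = a₁ + (n-1)d
= 41 + (56-1)×-4
= 41 - 220
= -179

a_56 = -179


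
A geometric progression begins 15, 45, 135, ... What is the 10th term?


aₙ = a₁·r^(n-1)
= 15×3^9
= 15×19683
= 295245

a_10 = 295245


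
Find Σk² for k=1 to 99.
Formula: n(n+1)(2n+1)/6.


n = 99
n(n+1)(2n+1)/6 = 99×100×199/6
= 1970100/6 = 328350

Σk² = 328350


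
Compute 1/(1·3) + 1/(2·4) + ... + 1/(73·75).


1/(k(k+2)) = (1/2)·(1/k - 1/(k+2)) (partial fractions)
Telescoping: Σ = (1/2)·(1 + 1/2 - 1/74 - 1/75) = 2044/2775

Sum = 2044/2775


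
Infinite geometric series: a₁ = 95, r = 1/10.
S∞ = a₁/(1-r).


S∞ = a₁/(1-r) = 95/(1 - 1/10)
= 95/(9/10)
= 950/9

S∞ = 950/9


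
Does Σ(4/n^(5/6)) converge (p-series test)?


p-series test: Σ c/n^p converges if p > 1, diverges if p ≤ 1 (constant c > 0 doesn't affect convergence).
p = 5/6
5/6 ≤ 1 → DIVERGES

Diverges (p = 5/6 ≤ 1)


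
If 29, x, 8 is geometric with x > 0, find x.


GM = √(29×8) = √232 = 15.2315

GM = 15.2315


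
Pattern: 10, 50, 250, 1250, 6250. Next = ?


Pattern: geometric (r=5)
Terms: 10, 50, 250, 1250, 6250
Next term = 31250

Next term = 31250


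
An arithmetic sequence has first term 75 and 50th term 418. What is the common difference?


d = (aₙ - a₁)/(n-1)
= (418 - 75)/(50-1)
= 343/49 = 7

d = 7


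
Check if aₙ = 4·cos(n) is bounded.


For all n, -1 ≤ cos(n) ≤ 1, so -4 ≤ 4·cos(n) ≤ 4
Lower bound: -4, Upper bound: 4
The sequence IS bounded

Bounded (-4 ≤ aₙ ≤ 4)


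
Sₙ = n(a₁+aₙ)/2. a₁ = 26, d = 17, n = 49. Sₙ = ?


aₙ = 26 + (49-1)×17 = 842
Sₙ = n(a₁+aₙ)/2 = 49×(26+842)/2
= 49×868/2 = 21266

S_49 = 21266


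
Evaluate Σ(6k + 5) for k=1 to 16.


Σ(6k+5) = 6·Σk + 5·n
= 6·136 + 5·16
= 816 + 80 = 896

Σ = 896


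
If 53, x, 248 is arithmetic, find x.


AM = (53 + 248)/2 = 301/2 = 150.5

AM = 150.5


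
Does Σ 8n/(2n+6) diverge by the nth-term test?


lim(n→∞) 8n/(2n+6) = 8/2 = 4  (divide numerator and denominator by n)
lim aₙ = 4 ≠ 0 → series DIVERGES

Diverges (lim aₙ = 4 ≠ 0)


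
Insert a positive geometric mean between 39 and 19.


GM = √(39×19) = √741 = 27.2213

GM = 27.2213


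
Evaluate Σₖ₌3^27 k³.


Σₖ₌3^27 k³ = [27·28/2]² − [2·3/2]²
= 142884 − 9 = 142875

Σk³ = 142875


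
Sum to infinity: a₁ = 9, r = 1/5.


S∞ = a₁/(1-r) = 9/(1 - 1/5)
= 9/(4/5)
= 45/4

S∞ = 45/4


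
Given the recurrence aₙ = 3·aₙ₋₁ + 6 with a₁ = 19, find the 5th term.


Computing step by step:
a_1 = 19
a_2 = 63
a_3 = 195
a_4 = 591
a_5 = 1779


a_5 = 1779


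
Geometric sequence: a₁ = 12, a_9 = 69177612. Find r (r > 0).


r^(n-1) = aₙ/a₁
r^8 = 69177612/12 = 5764801
r = 5764801^(1/8)
= ±7; taking r > 0 gives r = 7

r = 7


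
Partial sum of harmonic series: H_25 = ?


H_25 = 1/1 + 1/2 + 1/3 + ... + 1/25
= 34052522467/8923714800
≈ 3.816

H_25 = 34052522467/8923714800 ≈ 3.816


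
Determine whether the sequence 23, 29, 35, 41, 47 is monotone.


Differences: 6, 6, 6, 6
All differences > 0 → strictly INCREASING

Monotonically increasing


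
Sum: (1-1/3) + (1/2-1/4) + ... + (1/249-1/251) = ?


Telescoping with gap 2: two head and two tail terms survive.
= (1 + 1/2) - (1/250 + 1/251)
= 3/2 - 1/250 - 1/251 = 46812/31375

Sum = 46812/31375


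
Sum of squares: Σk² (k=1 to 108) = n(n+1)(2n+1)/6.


n = 108
n(n+1)(2n+1)/6 = 108×109×217/6
= 2554524/6 = 425754

Σk² = 425754


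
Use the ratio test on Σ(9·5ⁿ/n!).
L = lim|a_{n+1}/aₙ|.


aₙ = 9·5^n/n!
a_{n+1}/aₙ = 5^(n+1)/(n+1)! × n!/5^n  (constant 9 cancels)
= 5/(n+1)
L = lim(n→∞) 5/(n+1) = 0
L < 1 → series CONVERGES

Converges (ratio test: L = 0 < 1)


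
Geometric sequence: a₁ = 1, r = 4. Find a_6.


aₙ = a₁·r^(n-1)
= 1×4^5
= 1×1024
= 1024

a_6 = 1024


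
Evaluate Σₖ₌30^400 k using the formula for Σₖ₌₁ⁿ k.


Σₖ₌30^400 k = Σₖ₌₁^400 k − Σₖ₌₁^29 k
= 400·401/2 − 29·30/2
= 80200 − 435 = 79765

Σk = 79765


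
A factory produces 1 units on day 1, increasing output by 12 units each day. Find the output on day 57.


aₙ = a₁ + (n-1)d
= 1 + (57-1)×12
= 1 + 672
= 673

a_57 = 673


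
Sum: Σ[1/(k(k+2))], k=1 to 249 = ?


1/(k(k+2)) = (1/2)·(1/k - 1/(k+2)) (partial fractions)
Telescoping: Σ = (1/2)·(1 + 1/2 - 1/250 - 1/251) = 23406/31375

Sum = 23406/31375


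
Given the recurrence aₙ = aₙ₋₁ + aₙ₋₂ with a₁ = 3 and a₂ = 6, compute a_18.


Computing iteratively: 3, 6, 9, 15, 24, 39, 63, 102, 165, 267, 432, 699, ...
a_18 = 12543

a_18 = 12543


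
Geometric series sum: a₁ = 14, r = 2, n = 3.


Sₙ = 14×(2^3 - 1)/(2 - 1)
= 14×(8 - 1)/1
= 14×7/1
= 98

S_3 = 98


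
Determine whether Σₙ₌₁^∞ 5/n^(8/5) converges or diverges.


p-series test: Σ c/n^p converges if p > 1, diverges if p ≤ 1 (constant c > 0 doesn't affect convergence).
p = 8/5
8/5 > 1 → CONVERGES

Converges (p = 8/5 > 1)


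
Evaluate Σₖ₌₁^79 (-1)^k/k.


S = -1 + 1/2 - 1/3 + 1/4 - 1/5 + 1/6 - 1/7 + 1/8 ± ...
= -0.6994
(Full series converges to -ln(2) ≈ -0.6931)

S_79 = -0.6994


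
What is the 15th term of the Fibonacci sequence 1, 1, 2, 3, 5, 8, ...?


Fibonacci sequence: 1, 1, 2, 3, 5, 8, 13, 21, 34, 55, 89, ...
F(15) = 610

F(15) = 610


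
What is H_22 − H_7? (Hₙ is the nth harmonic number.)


Σₖ₌8^22 1/k = 1/8 + 1/9 + 1/10 + ... + 1/22
= 28399557/25865840
≈ 1.098

Sum = 28399557/25865840 ≈ 1.098


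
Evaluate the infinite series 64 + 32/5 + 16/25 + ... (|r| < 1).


S∞ = a₁/(1-r) = 64/(1 - 1/10)
= 64/(9/10)
= 640/9

S∞ = 640/9


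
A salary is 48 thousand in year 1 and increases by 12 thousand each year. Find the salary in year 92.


aₙ = a₁ + (n-1)d
= 48 + (92-1)×12
= 48 + 1092
= 1140

a_92 = 1140


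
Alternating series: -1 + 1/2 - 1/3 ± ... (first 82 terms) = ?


S = -1 + 1/2 - 1/3 + 1/4 - 1/5 + 1/6 - 1/7 + 1/8 ± ...
= -0.6871
(Full series converges to -ln(2) ≈ -0.6931)

S_82 = -0.6871


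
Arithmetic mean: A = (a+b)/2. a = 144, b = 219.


AM = (144 + 219)/2 = 363/2 = 181.5

AM = 181.5


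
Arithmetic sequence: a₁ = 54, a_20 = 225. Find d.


d = (aₙ - a₁)/(n-1)
= (225 - 54)/(20-1)
= 171/19 = 9

d = 9


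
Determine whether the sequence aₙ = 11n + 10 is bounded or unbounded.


aₙ = 11n + 10 → as n→∞, aₙ→∞
No finite upper bound exists
The sequence is UNBOUNDED

Unbounded (aₙ → ∞ as n → ∞)


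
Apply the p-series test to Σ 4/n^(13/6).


p-series test: Σ c/n^p converges if p > 1, diverges if p ≤ 1 (constant c > 0 doesn't affect convergence).
p = 13/6
13/6 > 1 → CONVERGES

Converges (p = 13/6 > 1)


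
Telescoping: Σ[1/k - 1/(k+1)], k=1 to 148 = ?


Telescoping: adjacent terms cancel.
= 1/1 - 1/149
= 1 - 1/149 = 148/149

Sum = 148/149


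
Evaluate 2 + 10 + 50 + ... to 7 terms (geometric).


Sₙ = 2×(5^7 - 1)/(5 - 1)
= 2×(78125 - 1)/4
= 2×78124/4
= 39062

S_7 = 39062


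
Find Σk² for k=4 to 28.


Σₖ₌4^28 k² = Σₖ₌₁^28 k² − Σₖ₌₁^3 k²
= 28·29·57/6 − 3·4·7/6
= 7714 − 14 = 7700

Σk² = 7700


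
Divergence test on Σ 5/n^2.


lim(n→∞) 5/n^2 = 0
lim aₙ = 0 → nth-term test is INCONCLUSIVE
(Need other tests; this is actually a convergent p-series with p=2 > 1)

Inconclusive (lim aₙ = 0; need another test)


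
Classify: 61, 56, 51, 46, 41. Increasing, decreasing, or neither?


Differences: -5, -5, -5, -5
All differences < 0 → strictly DECREASING

Monotonically decreasing


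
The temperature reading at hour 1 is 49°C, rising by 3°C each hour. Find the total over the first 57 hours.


aₙ = 49 + (57-1)×3 = 217
Sₙ = n(a₁+aₙ)/2 = 57×(49+217)/2
= 57×266/2 = 7581

S_57 = 7581


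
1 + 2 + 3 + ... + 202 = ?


n(n+1)/2 = 202×203/2 = 41006/2 = 20503

Σk = 20503


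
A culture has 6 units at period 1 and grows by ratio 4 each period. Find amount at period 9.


aₙ = a₁·r^(n-1)
= 6×4^8
= 6×65536
= 393216

a_9 = 393216


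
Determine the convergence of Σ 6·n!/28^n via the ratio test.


aₙ = 6·n!/28^n
a_{n+1}/aₙ = (n+1)!/28^(n+1) × 28^n/n!  (constant 6 cancels)
= (n+1)/28
L = lim(n→∞) (n+1)/28 = ∞
L > 1 → series DIVERGES

Diverges (ratio test: L = ∞ > 1)


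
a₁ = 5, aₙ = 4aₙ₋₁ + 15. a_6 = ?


Computing step by step:
a_1 = 5
a_2 = 35
a_3 = 155
a_4 = 635
a_5 = 2555
a_6 = 10235


a_6 = 10235


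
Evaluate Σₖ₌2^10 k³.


Σₖ₌2^10 k³ = [10·11/2]² − [1·2/2]²
= 3025 − 1 = 3024

Σk³ = 3024


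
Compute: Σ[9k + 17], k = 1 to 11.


Σ(9k+17) = 9·Σk + 17·n
= 9·66 + 17·11
= 594 + 187 = 781

Σ = 781


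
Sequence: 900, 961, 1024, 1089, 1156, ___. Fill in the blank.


Pattern: perfect squares: n²
Terms: 900, 961, 1024, 1089, 1156
Next term = 1225

Next term = 1225


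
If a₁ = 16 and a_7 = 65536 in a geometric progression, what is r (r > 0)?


r^(n-1) = aₙ/a₁
r^6 = 65536/16 = 4096
r = 4096^(1/6)
= ±4; taking r > 0 gives r = 4

r = 4


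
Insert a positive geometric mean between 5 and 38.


GM = √(5×38) = √190 = 13.784

GM = 13.784


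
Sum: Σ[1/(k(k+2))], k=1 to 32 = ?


1/(k(k+2)) = (1/2)·(1/k - 1/(k+2)) (partial fractions)
Telescoping: Σ = (1/2)·(1 + 1/2 - 1/33 - 1/34) = 404/561

Sum = 404/561


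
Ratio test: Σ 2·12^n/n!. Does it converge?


aₙ = 2·12^n/n!
a_{n+1}/aₙ = 12^(n+1)/(n+1)! × n!/12^n  (constant 2 cancels)
= 12/(n+1)
L = lim(n→∞) 12/(n+1) = 0
L < 1 → series CONVERGES

Converges (ratio test: L = 0 < 1)


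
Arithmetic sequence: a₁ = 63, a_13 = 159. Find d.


d = (aₙ - a₁)/(n-1)
= (159 - 63)/(13-1)
= 96/12 = 8

d = 8


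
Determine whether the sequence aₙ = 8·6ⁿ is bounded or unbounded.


aₙ = 8·6ⁿ → as n→∞, aₙ→∞ (since base 6 > 1)
No finite upper bound exists
The sequence is UNBOUNDED

Unbounded (aₙ → ∞ as n → ∞)


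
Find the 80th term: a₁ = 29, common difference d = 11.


aₙ = a₁ + (n-1)d
= 29 + (80-1)×11
= 29 + 869
= 898

a_80 = 898


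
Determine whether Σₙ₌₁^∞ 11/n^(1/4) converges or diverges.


p-series test: Σ c/n^p converges if p > 1, diverges if p ≤ 1 (constant c > 0 doesn't affect convergence).
p = 1/4
1/4 ≤ 1 → DIVERGES

Diverges (p = 1/4 ≤ 1)


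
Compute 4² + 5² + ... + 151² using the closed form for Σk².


Σₖ₌4^151 k² = Σₖ₌₁^151 k² − Σₖ₌₁^3 k²
= 151·152·303/6 − 3·4·7/6
= 1159076 − 14 = 1159062

Σk² = 1159062


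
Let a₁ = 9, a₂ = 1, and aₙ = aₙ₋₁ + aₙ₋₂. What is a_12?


Computing iteratively: 9, 1, 10, 11, 21, 32, 53, 85, 138, 223, 361, 584
a_12 = 584

a_12 = 584


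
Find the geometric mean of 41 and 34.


GM = √(41×34) = √1394 = 37.3363

GM = 37.3363
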